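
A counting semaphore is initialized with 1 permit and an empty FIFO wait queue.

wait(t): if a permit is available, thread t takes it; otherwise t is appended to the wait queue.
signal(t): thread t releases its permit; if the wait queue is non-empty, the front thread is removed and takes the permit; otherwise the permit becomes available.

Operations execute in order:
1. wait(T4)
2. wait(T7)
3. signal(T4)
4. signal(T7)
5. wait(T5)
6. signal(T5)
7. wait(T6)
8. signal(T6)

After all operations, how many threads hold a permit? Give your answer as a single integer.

Step 1: wait(T4) -> count=0 queue=[] holders={T4}
Step 2: wait(T7) -> count=0 queue=[T7] holders={T4}
Step 3: signal(T4) -> count=0 queue=[] holders={T7}
Step 4: signal(T7) -> count=1 queue=[] holders={none}
Step 5: wait(T5) -> count=0 queue=[] holders={T5}
Step 6: signal(T5) -> count=1 queue=[] holders={none}
Step 7: wait(T6) -> count=0 queue=[] holders={T6}
Step 8: signal(T6) -> count=1 queue=[] holders={none}
Final holders: {none} -> 0 thread(s)

Answer: 0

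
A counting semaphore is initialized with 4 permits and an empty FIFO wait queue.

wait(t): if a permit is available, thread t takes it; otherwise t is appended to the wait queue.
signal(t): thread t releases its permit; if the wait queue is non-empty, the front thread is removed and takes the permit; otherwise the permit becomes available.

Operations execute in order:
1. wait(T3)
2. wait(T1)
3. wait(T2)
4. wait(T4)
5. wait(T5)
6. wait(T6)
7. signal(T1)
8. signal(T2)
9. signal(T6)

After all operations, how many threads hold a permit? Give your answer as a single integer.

Step 1: wait(T3) -> count=3 queue=[] holders={T3}
Step 2: wait(T1) -> count=2 queue=[] holders={T1,T3}
Step 3: wait(T2) -> count=1 queue=[] holders={T1,T2,T3}
Step 4: wait(T4) -> count=0 queue=[] holders={T1,T2,T3,T4}
Step 5: wait(T5) -> count=0 queue=[T5] holders={T1,T2,T3,T4}
Step 6: wait(T6) -> count=0 queue=[T5,T6] holders={T1,T2,T3,T4}
Step 7: signal(T1) -> count=0 queue=[T6] holders={T2,T3,T4,T5}
Step 8: signal(T2) -> count=0 queue=[] holders={T3,T4,T5,T6}
Step 9: signal(T6) -> count=1 queue=[] holders={T3,T4,T5}
Final holders: {T3,T4,T5} -> 3 thread(s)

Answer: 3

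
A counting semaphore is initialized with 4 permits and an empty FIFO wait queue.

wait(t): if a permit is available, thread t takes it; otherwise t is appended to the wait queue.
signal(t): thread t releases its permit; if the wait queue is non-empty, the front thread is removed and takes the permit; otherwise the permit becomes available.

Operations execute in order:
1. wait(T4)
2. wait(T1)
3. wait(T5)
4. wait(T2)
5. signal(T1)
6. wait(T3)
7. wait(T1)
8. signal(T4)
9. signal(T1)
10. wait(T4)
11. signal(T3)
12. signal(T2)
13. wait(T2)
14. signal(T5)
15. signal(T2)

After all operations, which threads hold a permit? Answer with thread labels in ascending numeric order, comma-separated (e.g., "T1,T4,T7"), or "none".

Answer: T4

Derivation:
Step 1: wait(T4) -> count=3 queue=[] holders={T4}
Step 2: wait(T1) -> count=2 queue=[] holders={T1,T4}
Step 3: wait(T5) -> count=1 queue=[] holders={T1,T4,T5}
Step 4: wait(T2) -> count=0 queue=[] holders={T1,T2,T4,T5}
Step 5: signal(T1) -> count=1 queue=[] holders={T2,T4,T5}
Step 6: wait(T3) -> count=0 queue=[] holders={T2,T3,T4,T5}
Step 7: wait(T1) -> count=0 queue=[T1] holders={T2,T3,T4,T5}
Step 8: signal(T4) -> count=0 queue=[] holders={T1,T2,T3,T5}
Step 9: signal(T1) -> count=1 queue=[] holders={T2,T3,T5}
Step 10: wait(T4) -> count=0 queue=[] holders={T2,T3,T4,T5}
Step 11: signal(T3) -> count=1 queue=[] holders={T2,T4,T5}
Step 12: signal(T2) -> count=2 queue=[] holders={T4,T5}
Step 13: wait(T2) -> count=1 queue=[] holders={T2,T4,T5}
Step 14: signal(T5) -> count=2 queue=[] holders={T2,T4}
Step 15: signal(T2) -> count=3 queue=[] holders={T4}
Final holders: T4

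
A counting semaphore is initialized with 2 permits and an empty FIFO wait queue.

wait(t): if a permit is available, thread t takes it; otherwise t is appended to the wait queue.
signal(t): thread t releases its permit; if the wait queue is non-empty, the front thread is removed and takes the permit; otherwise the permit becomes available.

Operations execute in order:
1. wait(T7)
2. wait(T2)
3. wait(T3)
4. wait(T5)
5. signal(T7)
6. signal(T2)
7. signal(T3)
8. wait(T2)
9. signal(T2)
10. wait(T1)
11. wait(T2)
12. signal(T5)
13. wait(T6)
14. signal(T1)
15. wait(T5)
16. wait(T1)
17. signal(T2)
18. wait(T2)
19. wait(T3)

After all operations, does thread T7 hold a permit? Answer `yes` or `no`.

Answer: no

Derivation:
Step 1: wait(T7) -> count=1 queue=[] holders={T7}
Step 2: wait(T2) -> count=0 queue=[] holders={T2,T7}
Step 3: wait(T3) -> count=0 queue=[T3] holders={T2,T7}
Step 4: wait(T5) -> count=0 queue=[T3,T5] holders={T2,T7}
Step 5: signal(T7) -> count=0 queue=[T5] holders={T2,T3}
Step 6: signal(T2) -> count=0 queue=[] holders={T3,T5}
Step 7: signal(T3) -> count=1 queue=[] holders={T5}
Step 8: wait(T2) -> count=0 queue=[] holders={T2,T5}
Step 9: signal(T2) -> count=1 queue=[] holders={T5}
Step 10: wait(T1) -> count=0 queue=[] holders={T1,T5}
Step 11: wait(T2) -> count=0 queue=[T2] holders={T1,T5}
Step 12: signal(T5) -> count=0 queue=[] holders={T1,T2}
Step 13: wait(T6) -> count=0 queue=[T6] holders={T1,T2}
Step 14: signal(T1) -> count=0 queue=[] holders={T2,T6}
Step 15: wait(T5) -> count=0 queue=[T5] holders={T2,T6}
Step 16: wait(T1) -> count=0 queue=[T5,T1] holders={T2,T6}
Step 17: signal(T2) -> count=0 queue=[T1] holders={T5,T6}
Step 18: wait(T2) -> count=0 queue=[T1,T2] holders={T5,T6}
Step 19: wait(T3) -> count=0 queue=[T1,T2,T3] holders={T5,T6}
Final holders: {T5,T6} -> T7 not in holders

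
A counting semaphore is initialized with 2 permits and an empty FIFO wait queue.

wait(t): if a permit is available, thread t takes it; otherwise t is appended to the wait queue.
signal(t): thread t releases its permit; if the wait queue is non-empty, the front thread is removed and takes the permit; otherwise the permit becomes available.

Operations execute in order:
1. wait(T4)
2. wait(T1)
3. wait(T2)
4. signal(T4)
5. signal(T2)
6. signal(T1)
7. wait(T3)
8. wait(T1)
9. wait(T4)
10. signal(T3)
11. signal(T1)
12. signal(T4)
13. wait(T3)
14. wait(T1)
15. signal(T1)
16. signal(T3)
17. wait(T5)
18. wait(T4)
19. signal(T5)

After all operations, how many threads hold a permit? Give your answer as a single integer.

Step 1: wait(T4) -> count=1 queue=[] holders={T4}
Step 2: wait(T1) -> count=0 queue=[] holders={T1,T4}
Step 3: wait(T2) -> count=0 queue=[T2] holders={T1,T4}
Step 4: signal(T4) -> count=0 queue=[] holders={T1,T2}
Step 5: signal(T2) -> count=1 queue=[] holders={T1}
Step 6: signal(T1) -> count=2 queue=[] holders={none}
Step 7: wait(T3) -> count=1 queue=[] holders={T3}
Step 8: wait(T1) -> count=0 queue=[] holders={T1,T3}
Step 9: wait(T4) -> count=0 queue=[T4] holders={T1,T3}
Step 10: signal(T3) -> count=0 queue=[] holders={T1,T4}
Step 11: signal(T1) -> count=1 queue=[] holders={T4}
Step 12: signal(T4) -> count=2 queue=[] holders={none}
Step 13: wait(T3) -> count=1 queue=[] holders={T3}
Step 14: wait(T1) -> count=0 queue=[] holders={T1,T3}
Step 15: signal(T1) -> count=1 queue=[] holders={T3}
Step 16: signal(T3) -> count=2 queue=[] holders={none}
Step 17: wait(T5) -> count=1 queue=[] holders={T5}
Step 18: wait(T4) -> count=0 queue=[] holders={T4,T5}
Step 19: signal(T5) -> count=1 queue=[] holders={T4}
Final holders: {T4} -> 1 thread(s)

Answer: 1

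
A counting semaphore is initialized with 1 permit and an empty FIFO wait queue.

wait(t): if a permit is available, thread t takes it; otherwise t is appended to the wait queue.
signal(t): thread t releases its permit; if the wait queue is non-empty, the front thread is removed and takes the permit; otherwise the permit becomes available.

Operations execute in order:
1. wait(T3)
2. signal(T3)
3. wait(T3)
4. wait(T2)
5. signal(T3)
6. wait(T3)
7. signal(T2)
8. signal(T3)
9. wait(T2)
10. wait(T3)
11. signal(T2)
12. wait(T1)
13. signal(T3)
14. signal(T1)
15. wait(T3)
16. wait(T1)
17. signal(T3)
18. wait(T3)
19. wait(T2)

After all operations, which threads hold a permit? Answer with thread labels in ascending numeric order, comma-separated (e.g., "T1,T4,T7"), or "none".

Step 1: wait(T3) -> count=0 queue=[] holders={T3}
Step 2: signal(T3) -> count=1 queue=[] holders={none}
Step 3: wait(T3) -> count=0 queue=[] holders={T3}
Step 4: wait(T2) -> count=0 queue=[T2] holders={T3}
Step 5: signal(T3) -> count=0 queue=[] holders={T2}
Step 6: wait(T3) -> count=0 queue=[T3] holders={T2}
Step 7: signal(T2) -> count=0 queue=[] holders={T3}
Step 8: signal(T3) -> count=1 queue=[] holders={none}
Step 9: wait(T2) -> count=0 queue=[] holders={T2}
Step 10: wait(T3) -> count=0 queue=[T3] holders={T2}
Step 11: signal(T2) -> count=0 queue=[] holders={T3}
Step 12: wait(T1) -> count=0 queue=[T1] holders={T3}
Step 13: signal(T3) -> count=0 queue=[] holders={T1}
Step 14: signal(T1) -> count=1 queue=[] holders={none}
Step 15: wait(T3) -> count=0 queue=[] holders={T3}
Step 16: wait(T1) -> count=0 queue=[T1] holders={T3}
Step 17: signal(T3) -> count=0 queue=[] holders={T1}
Step 18: wait(T3) -> count=0 queue=[T3] holders={T1}
Step 19: wait(T2) -> count=0 queue=[T3,T2] holders={T1}
Final holders: T1

Answer: T1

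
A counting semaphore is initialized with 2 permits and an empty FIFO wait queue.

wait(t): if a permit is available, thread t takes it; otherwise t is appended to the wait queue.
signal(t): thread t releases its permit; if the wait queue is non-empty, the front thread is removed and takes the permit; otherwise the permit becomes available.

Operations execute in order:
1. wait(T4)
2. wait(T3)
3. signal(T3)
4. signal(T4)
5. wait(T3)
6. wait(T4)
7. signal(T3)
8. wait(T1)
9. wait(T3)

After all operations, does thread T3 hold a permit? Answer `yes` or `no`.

Step 1: wait(T4) -> count=1 queue=[] holders={T4}
Step 2: wait(T3) -> count=0 queue=[] holders={T3,T4}
Step 3: signal(T3) -> count=1 queue=[] holders={T4}
Step 4: signal(T4) -> count=2 queue=[] holders={none}
Step 5: wait(T3) -> count=1 queue=[] holders={T3}
Step 6: wait(T4) -> count=0 queue=[] holders={T3,T4}
Step 7: signal(T3) -> count=1 queue=[] holders={T4}
Step 8: wait(T1) -> count=0 queue=[] holders={T1,T4}
Step 9: wait(T3) -> count=0 queue=[T3] holders={T1,T4}
Final holders: {T1,T4} -> T3 not in holders

Answer: no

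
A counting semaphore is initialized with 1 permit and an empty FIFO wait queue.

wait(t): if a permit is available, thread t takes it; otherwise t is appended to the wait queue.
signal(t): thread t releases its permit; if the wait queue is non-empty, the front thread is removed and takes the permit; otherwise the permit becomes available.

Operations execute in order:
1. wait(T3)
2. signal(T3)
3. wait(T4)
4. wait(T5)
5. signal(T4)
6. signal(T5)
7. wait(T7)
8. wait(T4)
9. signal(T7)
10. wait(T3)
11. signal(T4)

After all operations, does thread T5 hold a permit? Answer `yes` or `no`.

Step 1: wait(T3) -> count=0 queue=[] holders={T3}
Step 2: signal(T3) -> count=1 queue=[] holders={none}
Step 3: wait(T4) -> count=0 queue=[] holders={T4}
Step 4: wait(T5) -> count=0 queue=[T5] holders={T4}
Step 5: signal(T4) -> count=0 queue=[] holders={T5}
Step 6: signal(T5) -> count=1 queue=[] holders={none}
Step 7: wait(T7) -> count=0 queue=[] holders={T7}
Step 8: wait(T4) -> count=0 queue=[T4] holders={T7}
Step 9: signal(T7) -> count=0 queue=[] holders={T4}
Step 10: wait(T3) -> count=0 queue=[T3] holders={T4}
Step 11: signal(T4) -> count=0 queue=[] holders={T3}
Final holders: {T3} -> T5 not in holders

Answer: no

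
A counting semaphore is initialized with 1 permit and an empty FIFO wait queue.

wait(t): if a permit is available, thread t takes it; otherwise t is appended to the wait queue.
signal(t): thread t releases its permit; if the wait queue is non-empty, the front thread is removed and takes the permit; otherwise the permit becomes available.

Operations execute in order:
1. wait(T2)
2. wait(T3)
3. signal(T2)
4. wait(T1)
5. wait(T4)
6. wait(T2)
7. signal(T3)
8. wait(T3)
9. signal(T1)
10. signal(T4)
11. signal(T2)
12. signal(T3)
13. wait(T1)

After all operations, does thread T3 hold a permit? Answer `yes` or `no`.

Answer: no

Derivation:
Step 1: wait(T2) -> count=0 queue=[] holders={T2}
Step 2: wait(T3) -> count=0 queue=[T3] holders={T2}
Step 3: signal(T2) -> count=0 queue=[] holders={T3}
Step 4: wait(T1) -> count=0 queue=[T1] holders={T3}
Step 5: wait(T4) -> count=0 queue=[T1,T4] holders={T3}
Step 6: wait(T2) -> count=0 queue=[T1,T4,T2] holders={T3}
Step 7: signal(T3) -> count=0 queue=[T4,T2] holders={T1}
Step 8: wait(T3) -> count=0 queue=[T4,T2,T3] holders={T1}
Step 9: signal(T1) -> count=0 queue=[T2,T3] holders={T4}
Step 10: signal(T4) -> count=0 queue=[T3] holders={T2}
Step 11: signal(T2) -> count=0 queue=[] holders={T3}
Step 12: signal(T3) -> count=1 queue=[] holders={none}
Step 13: wait(T1) -> count=0 queue=[] holders={T1}
Final holders: {T1} -> T3 not in holders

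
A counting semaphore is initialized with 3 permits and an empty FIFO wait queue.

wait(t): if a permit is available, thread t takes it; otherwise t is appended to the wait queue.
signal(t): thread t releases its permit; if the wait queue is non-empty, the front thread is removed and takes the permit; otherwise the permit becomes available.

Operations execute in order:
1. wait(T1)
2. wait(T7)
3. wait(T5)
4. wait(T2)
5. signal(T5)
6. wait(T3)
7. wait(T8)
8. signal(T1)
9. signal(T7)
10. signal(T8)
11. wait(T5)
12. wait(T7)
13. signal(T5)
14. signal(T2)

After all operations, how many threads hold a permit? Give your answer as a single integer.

Answer: 2

Derivation:
Step 1: wait(T1) -> count=2 queue=[] holders={T1}
Step 2: wait(T7) -> count=1 queue=[] holders={T1,T7}
Step 3: wait(T5) -> count=0 queue=[] holders={T1,T5,T7}
Step 4: wait(T2) -> count=0 queue=[T2] holders={T1,T5,T7}
Step 5: signal(T5) -> count=0 queue=[] holders={T1,T2,T7}
Step 6: wait(T3) -> count=0 queue=[T3] holders={T1,T2,T7}
Step 7: wait(T8) -> count=0 queue=[T3,T8] holders={T1,T2,T7}
Step 8: signal(T1) -> count=0 queue=[T8] holders={T2,T3,T7}
Step 9: signal(T7) -> count=0 queue=[] holders={T2,T3,T8}
Step 10: signal(T8) -> count=1 queue=[] holders={T2,T3}
Step 11: wait(T5) -> count=0 queue=[] holders={T2,T3,T5}
Step 12: wait(T7) -> count=0 queue=[T7] holders={T2,T3,T5}
Step 13: signal(T5) -> count=0 queue=[] holders={T2,T3,T7}
Step 14: signal(T2) -> count=1 queue=[] holders={T3,T7}
Final holders: {T3,T7} -> 2 thread(s)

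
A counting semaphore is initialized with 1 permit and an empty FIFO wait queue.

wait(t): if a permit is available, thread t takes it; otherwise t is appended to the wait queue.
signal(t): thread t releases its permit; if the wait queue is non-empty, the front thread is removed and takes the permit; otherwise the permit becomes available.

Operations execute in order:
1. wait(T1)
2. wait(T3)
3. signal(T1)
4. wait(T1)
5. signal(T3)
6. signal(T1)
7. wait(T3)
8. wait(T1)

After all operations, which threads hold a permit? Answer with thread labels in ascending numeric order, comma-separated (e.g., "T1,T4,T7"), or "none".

Step 1: wait(T1) -> count=0 queue=[] holders={T1}
Step 2: wait(T3) -> count=0 queue=[T3] holders={T1}
Step 3: signal(T1) -> count=0 queue=[] holders={T3}
Step 4: wait(T1) -> count=0 queue=[T1] holders={T3}
Step 5: signal(T3) -> count=0 queue=[] holders={T1}
Step 6: signal(T1) -> count=1 queue=[] holders={none}
Step 7: wait(T3) -> count=0 queue=[] holders={T3}
Step 8: wait(T1) -> count=0 queue=[T1] holders={T3}
Final holders: T3

Answer: T3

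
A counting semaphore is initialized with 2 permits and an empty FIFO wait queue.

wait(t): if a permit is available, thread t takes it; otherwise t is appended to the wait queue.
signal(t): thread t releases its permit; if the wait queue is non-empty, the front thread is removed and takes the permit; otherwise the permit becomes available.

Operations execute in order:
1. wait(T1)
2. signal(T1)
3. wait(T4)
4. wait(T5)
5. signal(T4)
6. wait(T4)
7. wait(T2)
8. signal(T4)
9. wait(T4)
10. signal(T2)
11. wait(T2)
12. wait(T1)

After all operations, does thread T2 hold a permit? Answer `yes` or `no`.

Answer: no

Derivation:
Step 1: wait(T1) -> count=1 queue=[] holders={T1}
Step 2: signal(T1) -> count=2 queue=[] holders={none}
Step 3: wait(T4) -> count=1 queue=[] holders={T4}
Step 4: wait(T5) -> count=0 queue=[] holders={T4,T5}
Step 5: signal(T4) -> count=1 queue=[] holders={T5}
Step 6: wait(T4) -> count=0 queue=[] holders={T4,T5}
Step 7: wait(T2) -> count=0 queue=[T2] holders={T4,T5}
Step 8: signal(T4) -> count=0 queue=[] holders={T2,T5}
Step 9: wait(T4) -> count=0 queue=[T4] holders={T2,T5}
Step 10: signal(T2) -> count=0 queue=[] holders={T4,T5}
Step 11: wait(T2) -> count=0 queue=[T2] holders={T4,T5}
Step 12: wait(T1) -> count=0 queue=[T2,T1] holders={T4,T5}
Final holders: {T4,T5} -> T2 not in holders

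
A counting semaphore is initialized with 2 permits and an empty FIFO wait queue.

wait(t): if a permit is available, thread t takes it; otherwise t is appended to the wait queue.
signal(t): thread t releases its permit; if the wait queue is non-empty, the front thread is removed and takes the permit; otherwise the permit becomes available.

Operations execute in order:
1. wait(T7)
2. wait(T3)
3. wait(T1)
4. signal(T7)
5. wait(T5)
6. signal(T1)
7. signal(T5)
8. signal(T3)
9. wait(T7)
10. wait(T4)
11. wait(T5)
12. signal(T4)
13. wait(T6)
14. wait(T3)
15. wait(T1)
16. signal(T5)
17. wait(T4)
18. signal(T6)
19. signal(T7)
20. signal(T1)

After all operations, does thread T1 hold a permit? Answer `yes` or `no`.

Step 1: wait(T7) -> count=1 queue=[] holders={T7}
Step 2: wait(T3) -> count=0 queue=[] holders={T3,T7}
Step 3: wait(T1) -> count=0 queue=[T1] holders={T3,T7}
Step 4: signal(T7) -> count=0 queue=[] holders={T1,T3}
Step 5: wait(T5) -> count=0 queue=[T5] holders={T1,T3}
Step 6: signal(T1) -> count=0 queue=[] holders={T3,T5}
Step 7: signal(T5) -> count=1 queue=[] holders={T3}
Step 8: signal(T3) -> count=2 queue=[] holders={none}
Step 9: wait(T7) -> count=1 queue=[] holders={T7}
Step 10: wait(T4) -> count=0 queue=[] holders={T4,T7}
Step 11: wait(T5) -> count=0 queue=[T5] holders={T4,T7}
Step 12: signal(T4) -> count=0 queue=[] holders={T5,T7}
Step 13: wait(T6) -> count=0 queue=[T6] holders={T5,T7}
Step 14: wait(T3) -> count=0 queue=[T6,T3] holders={T5,T7}
Step 15: wait(T1) -> count=0 queue=[T6,T3,T1] holders={T5,T7}
Step 16: signal(T5) -> count=0 queue=[T3,T1] holders={T6,T7}
Step 17: wait(T4) -> count=0 queue=[T3,T1,T4] holders={T6,T7}
Step 18: signal(T6) -> count=0 queue=[T1,T4] holders={T3,T7}
Step 19: signal(T7) -> count=0 queue=[T4] holders={T1,T3}
Step 20: signal(T1) -> count=0 queue=[] holders={T3,T4}
Final holders: {T3,T4} -> T1 not in holders

Answer: no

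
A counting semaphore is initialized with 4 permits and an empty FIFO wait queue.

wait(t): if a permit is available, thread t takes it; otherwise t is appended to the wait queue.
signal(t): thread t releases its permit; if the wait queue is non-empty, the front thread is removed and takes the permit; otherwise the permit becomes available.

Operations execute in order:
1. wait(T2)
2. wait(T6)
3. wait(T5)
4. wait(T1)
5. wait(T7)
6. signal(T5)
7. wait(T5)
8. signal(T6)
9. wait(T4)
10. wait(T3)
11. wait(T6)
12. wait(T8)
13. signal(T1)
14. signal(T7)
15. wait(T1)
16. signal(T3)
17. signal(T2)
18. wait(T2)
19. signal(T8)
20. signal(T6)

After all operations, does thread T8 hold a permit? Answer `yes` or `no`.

Answer: no

Derivation:
Step 1: wait(T2) -> count=3 queue=[] holders={T2}
Step 2: wait(T6) -> count=2 queue=[] holders={T2,T6}
Step 3: wait(T5) -> count=1 queue=[] holders={T2,T5,T6}
Step 4: wait(T1) -> count=0 queue=[] holders={T1,T2,T5,T6}
Step 5: wait(T7) -> count=0 queue=[T7] holders={T1,T2,T5,T6}
Step 6: signal(T5) -> count=0 queue=[] holders={T1,T2,T6,T7}
Step 7: wait(T5) -> count=0 queue=[T5] holders={T1,T2,T6,T7}
Step 8: signal(T6) -> count=0 queue=[] holders={T1,T2,T5,T7}
Step 9: wait(T4) -> count=0 queue=[T4] holders={T1,T2,T5,T7}
Step 10: wait(T3) -> count=0 queue=[T4,T3] holders={T1,T2,T5,T7}
Step 11: wait(T6) -> count=0 queue=[T4,T3,T6] holders={T1,T2,T5,T7}
Step 12: wait(T8) -> count=0 queue=[T4,T3,T6,T8] holders={T1,T2,T5,T7}
Step 13: signal(T1) -> count=0 queue=[T3,T6,T8] holders={T2,T4,T5,T7}
Step 14: signal(T7) -> count=0 queue=[T6,T8] holders={T2,T3,T4,T5}
Step 15: wait(T1) -> count=0 queue=[T6,T8,T1] holders={T2,T3,T4,T5}
Step 16: signal(T3) -> count=0 queue=[T8,T1] holders={T2,T4,T5,T6}
Step 17: signal(T2) -> count=0 queue=[T1] holders={T4,T5,T6,T8}
Step 18: wait(T2) -> count=0 queue=[T1,T2] holders={T4,T5,T6,T8}
Step 19: signal(T8) -> count=0 queue=[T2] holders={T1,T4,T5,T6}
Step 20: signal(T6) -> count=0 queue=[] holders={T1,T2,T4,T5}
Final holders: {T1,T2,T4,T5} -> T8 not in holders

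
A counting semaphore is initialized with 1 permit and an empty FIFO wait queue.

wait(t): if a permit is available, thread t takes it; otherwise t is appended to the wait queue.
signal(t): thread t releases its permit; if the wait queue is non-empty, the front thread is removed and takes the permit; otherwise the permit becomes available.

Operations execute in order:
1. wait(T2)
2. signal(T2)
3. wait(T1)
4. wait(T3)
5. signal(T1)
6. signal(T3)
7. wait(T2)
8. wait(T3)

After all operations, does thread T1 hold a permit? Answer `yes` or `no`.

Answer: no

Derivation:
Step 1: wait(T2) -> count=0 queue=[] holders={T2}
Step 2: signal(T2) -> count=1 queue=[] holders={none}
Step 3: wait(T1) -> count=0 queue=[] holders={T1}
Step 4: wait(T3) -> count=0 queue=[T3] holders={T1}
Step 5: signal(T1) -> count=0 queue=[] holders={T3}
Step 6: signal(T3) -> count=1 queue=[] holders={none}
Step 7: wait(T2) -> count=0 queue=[] holders={T2}
Step 8: wait(T3) -> count=0 queue=[T3] holders={T2}
Final holders: {T2} -> T1 not in holders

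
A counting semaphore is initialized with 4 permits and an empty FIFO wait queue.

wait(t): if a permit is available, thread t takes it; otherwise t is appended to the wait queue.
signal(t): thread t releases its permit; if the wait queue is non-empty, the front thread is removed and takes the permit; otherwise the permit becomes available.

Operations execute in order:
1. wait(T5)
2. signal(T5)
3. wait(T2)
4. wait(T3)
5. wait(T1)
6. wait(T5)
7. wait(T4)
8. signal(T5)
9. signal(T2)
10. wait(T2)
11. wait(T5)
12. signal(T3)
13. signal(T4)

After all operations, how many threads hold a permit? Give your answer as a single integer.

Answer: 3

Derivation:
Step 1: wait(T5) -> count=3 queue=[] holders={T5}
Step 2: signal(T5) -> count=4 queue=[] holders={none}
Step 3: wait(T2) -> count=3 queue=[] holders={T2}
Step 4: wait(T3) -> count=2 queue=[] holders={T2,T3}
Step 5: wait(T1) -> count=1 queue=[] holders={T1,T2,T3}
Step 6: wait(T5) -> count=0 queue=[] holders={T1,T2,T3,T5}
Step 7: wait(T4) -> count=0 queue=[T4] holders={T1,T2,T3,T5}
Step 8: signal(T5) -> count=0 queue=[] holders={T1,T2,T3,T4}
Step 9: signal(T2) -> count=1 queue=[] holders={T1,T3,T4}
Step 10: wait(T2) -> count=0 queue=[] holders={T1,T2,T3,T4}
Step 11: wait(T5) -> count=0 queue=[T5] holders={T1,T2,T3,T4}
Step 12: signal(T3) -> count=0 queue=[] holders={T1,T2,T4,T5}
Step 13: signal(T4) -> count=1 queue=[] holders={T1,T2,T5}
Final holders: {T1,T2,T5} -> 3 thread(s)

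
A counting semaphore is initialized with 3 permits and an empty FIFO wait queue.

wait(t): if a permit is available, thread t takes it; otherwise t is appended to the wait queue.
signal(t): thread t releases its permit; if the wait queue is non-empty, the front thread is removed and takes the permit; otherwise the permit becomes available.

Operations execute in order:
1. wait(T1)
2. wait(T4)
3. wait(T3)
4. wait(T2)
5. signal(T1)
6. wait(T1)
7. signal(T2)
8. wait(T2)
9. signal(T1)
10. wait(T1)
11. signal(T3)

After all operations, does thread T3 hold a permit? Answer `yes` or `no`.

Answer: no

Derivation:
Step 1: wait(T1) -> count=2 queue=[] holders={T1}
Step 2: wait(T4) -> count=1 queue=[] holders={T1,T4}
Step 3: wait(T3) -> count=0 queue=[] holders={T1,T3,T4}
Step 4: wait(T2) -> count=0 queue=[T2] holders={T1,T3,T4}
Step 5: signal(T1) -> count=0 queue=[] holders={T2,T3,T4}
Step 6: wait(T1) -> count=0 queue=[T1] holders={T2,T3,T4}
Step 7: signal(T2) -> count=0 queue=[] holders={T1,T3,T4}
Step 8: wait(T2) -> count=0 queue=[T2] holders={T1,T3,T4}
Step 9: signal(T1) -> count=0 queue=[] holders={T2,T3,T4}
Step 10: wait(T1) -> count=0 queue=[T1] holders={T2,T3,T4}
Step 11: signal(T3) -> count=0 queue=[] holders={T1,T2,T4}
Final holders: {T1,T2,T4} -> T3 not in holders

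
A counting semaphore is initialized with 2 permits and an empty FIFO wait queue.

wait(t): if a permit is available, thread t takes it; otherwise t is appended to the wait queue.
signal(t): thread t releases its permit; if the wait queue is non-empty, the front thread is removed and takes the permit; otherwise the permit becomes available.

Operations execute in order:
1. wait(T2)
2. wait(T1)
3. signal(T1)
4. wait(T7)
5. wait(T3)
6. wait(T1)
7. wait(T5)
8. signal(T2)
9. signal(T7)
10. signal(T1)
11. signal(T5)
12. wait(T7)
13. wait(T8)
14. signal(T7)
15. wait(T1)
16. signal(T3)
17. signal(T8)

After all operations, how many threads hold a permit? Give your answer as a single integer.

Answer: 1

Derivation:
Step 1: wait(T2) -> count=1 queue=[] holders={T2}
Step 2: wait(T1) -> count=0 queue=[] holders={T1,T2}
Step 3: signal(T1) -> count=1 queue=[] holders={T2}
Step 4: wait(T7) -> count=0 queue=[] holders={T2,T7}
Step 5: wait(T3) -> count=0 queue=[T3] holders={T2,T7}
Step 6: wait(T1) -> count=0 queue=[T3,T1] holders={T2,T7}
Step 7: wait(T5) -> count=0 queue=[T3,T1,T5] holders={T2,T7}
Step 8: signal(T2) -> count=0 queue=[T1,T5] holders={T3,T7}
Step 9: signal(T7) -> count=0 queue=[T5] holders={T1,T3}
Step 10: signal(T1) -> count=0 queue=[] holders={T3,T5}
Step 11: signal(T5) -> count=1 queue=[] holders={T3}
Step 12: wait(T7) -> count=0 queue=[] holders={T3,T7}
Step 13: wait(T8) -> count=0 queue=[T8] holders={T3,T7}
Step 14: signal(T7) -> count=0 queue=[] holders={T3,T8}
Step 15: wait(T1) -> count=0 queue=[T1] holders={T3,T8}
Step 16: signal(T3) -> count=0 queue=[] holders={T1,T8}
Step 17: signal(T8) -> count=1 queue=[] holders={T1}
Final holders: {T1} -> 1 thread(s)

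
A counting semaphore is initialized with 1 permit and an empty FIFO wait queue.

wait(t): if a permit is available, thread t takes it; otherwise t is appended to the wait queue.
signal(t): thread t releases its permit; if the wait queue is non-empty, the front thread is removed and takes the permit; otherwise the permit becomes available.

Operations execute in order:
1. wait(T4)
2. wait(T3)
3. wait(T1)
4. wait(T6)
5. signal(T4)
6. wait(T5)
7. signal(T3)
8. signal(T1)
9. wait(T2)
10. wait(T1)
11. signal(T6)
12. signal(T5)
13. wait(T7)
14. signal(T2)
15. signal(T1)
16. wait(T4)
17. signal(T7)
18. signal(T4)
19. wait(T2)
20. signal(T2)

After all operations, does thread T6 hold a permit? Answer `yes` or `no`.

Answer: no

Derivation:
Step 1: wait(T4) -> count=0 queue=[] holders={T4}
Step 2: wait(T3) -> count=0 queue=[T3] holders={T4}
Step 3: wait(T1) -> count=0 queue=[T3,T1] holders={T4}
Step 4: wait(T6) -> count=0 queue=[T3,T1,T6] holders={T4}
Step 5: signal(T4) -> count=0 queue=[T1,T6] holders={T3}
Step 6: wait(T5) -> count=0 queue=[T1,T6,T5] holders={T3}
Step 7: signal(T3) -> count=0 queue=[T6,T5] holders={T1}
Step 8: signal(T1) -> count=0 queue=[T5] holders={T6}
Step 9: wait(T2) -> count=0 queue=[T5,T2] holders={T6}
Step 10: wait(T1) -> count=0 queue=[T5,T2,T1] holders={T6}
Step 11: signal(T6) -> count=0 queue=[T2,T1] holders={T5}
Step 12: signal(T5) -> count=0 queue=[T1] holders={T2}
Step 13: wait(T7) -> count=0 queue=[T1,T7] holders={T2}
Step 14: signal(T2) -> count=0 queue=[T7] holders={T1}
Step 15: signal(T1) -> count=0 queue=[] holders={T7}
Step 16: wait(T4) -> count=0 queue=[T4] holders={T7}
Step 17: signal(T7) -> count=0 queue=[] holders={T4}
Step 18: signal(T4) -> count=1 queue=[] holders={none}
Step 19: wait(T2) -> count=0 queue=[] holders={T2}
Step 20: signal(T2) -> count=1 queue=[] holders={none}
Final holders: {none} -> T6 not in holders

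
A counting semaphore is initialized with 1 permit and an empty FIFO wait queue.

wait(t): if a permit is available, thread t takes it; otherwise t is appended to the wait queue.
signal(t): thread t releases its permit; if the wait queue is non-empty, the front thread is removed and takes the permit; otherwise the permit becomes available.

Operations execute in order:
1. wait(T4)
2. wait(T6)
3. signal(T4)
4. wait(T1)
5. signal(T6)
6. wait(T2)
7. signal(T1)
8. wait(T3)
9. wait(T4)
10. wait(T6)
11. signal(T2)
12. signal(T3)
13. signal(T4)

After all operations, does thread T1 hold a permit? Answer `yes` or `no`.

Answer: no

Derivation:
Step 1: wait(T4) -> count=0 queue=[] holders={T4}
Step 2: wait(T6) -> count=0 queue=[T6] holders={T4}
Step 3: signal(T4) -> count=0 queue=[] holders={T6}
Step 4: wait(T1) -> count=0 queue=[T1] holders={T6}
Step 5: signal(T6) -> count=0 queue=[] holders={T1}
Step 6: wait(T2) -> count=0 queue=[T2] holders={T1}
Step 7: signal(T1) -> count=0 queue=[] holders={T2}
Step 8: wait(T3) -> count=0 queue=[T3] holders={T2}
Step 9: wait(T4) -> count=0 queue=[T3,T4] holders={T2}
Step 10: wait(T6) -> count=0 queue=[T3,T4,T6] holders={T2}
Step 11: signal(T2) -> count=0 queue=[T4,T6] holders={T3}
Step 12: signal(T3) -> count=0 queue=[T6] holders={T4}
Step 13: signal(T4) -> count=0 queue=[] holders={T6}
Final holders: {T6} -> T1 not in holders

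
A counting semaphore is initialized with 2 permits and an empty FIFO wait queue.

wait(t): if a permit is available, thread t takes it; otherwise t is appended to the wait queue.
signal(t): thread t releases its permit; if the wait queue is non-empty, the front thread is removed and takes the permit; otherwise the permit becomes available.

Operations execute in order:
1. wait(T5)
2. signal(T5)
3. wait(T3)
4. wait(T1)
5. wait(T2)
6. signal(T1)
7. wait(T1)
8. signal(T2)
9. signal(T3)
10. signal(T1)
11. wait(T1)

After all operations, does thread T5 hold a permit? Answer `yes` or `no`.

Answer: no

Derivation:
Step 1: wait(T5) -> count=1 queue=[] holders={T5}
Step 2: signal(T5) -> count=2 queue=[] holders={none}
Step 3: wait(T3) -> count=1 queue=[] holders={T3}
Step 4: wait(T1) -> count=0 queue=[] holders={T1,T3}
Step 5: wait(T2) -> count=0 queue=[T2] holders={T1,T3}
Step 6: signal(T1) -> count=0 queue=[] holders={T2,T3}
Step 7: wait(T1) -> count=0 queue=[T1] holders={T2,T3}
Step 8: signal(T2) -> count=0 queue=[] holders={T1,T3}
Step 9: signal(T3) -> count=1 queue=[] holders={T1}
Step 10: signal(T1) -> count=2 queue=[] holders={none}
Step 11: wait(T1) -> count=1 queue=[] holders={T1}
Final holders: {T1} -> T5 not in holders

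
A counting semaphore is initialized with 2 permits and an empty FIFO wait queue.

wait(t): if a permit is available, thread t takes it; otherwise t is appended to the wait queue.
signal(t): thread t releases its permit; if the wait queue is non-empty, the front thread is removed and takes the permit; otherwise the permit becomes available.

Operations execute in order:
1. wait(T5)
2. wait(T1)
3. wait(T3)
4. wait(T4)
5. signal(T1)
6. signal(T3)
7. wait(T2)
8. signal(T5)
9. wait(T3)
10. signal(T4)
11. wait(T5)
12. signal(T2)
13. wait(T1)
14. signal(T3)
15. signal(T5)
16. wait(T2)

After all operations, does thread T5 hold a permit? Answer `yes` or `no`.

Step 1: wait(T5) -> count=1 queue=[] holders={T5}
Step 2: wait(T1) -> count=0 queue=[] holders={T1,T5}
Step 3: wait(T3) -> count=0 queue=[T3] holders={T1,T5}
Step 4: wait(T4) -> count=0 queue=[T3,T4] holders={T1,T5}
Step 5: signal(T1) -> count=0 queue=[T4] holders={T3,T5}
Step 6: signal(T3) -> count=0 queue=[] holders={T4,T5}
Step 7: wait(T2) -> count=0 queue=[T2] holders={T4,T5}
Step 8: signal(T5) -> count=0 queue=[] holders={T2,T4}
Step 9: wait(T3) -> count=0 queue=[T3] holders={T2,T4}
Step 10: signal(T4) -> count=0 queue=[] holders={T2,T3}
Step 11: wait(T5) -> count=0 queue=[T5] holders={T2,T3}
Step 12: signal(T2) -> count=0 queue=[] holders={T3,T5}
Step 13: wait(T1) -> count=0 queue=[T1] holders={T3,T5}
Step 14: signal(T3) -> count=0 queue=[] holders={T1,T5}
Step 15: signal(T5) -> count=1 queue=[] holders={T1}
Step 16: wait(T2) -> count=0 queue=[] holders={T1,T2}
Final holders: {T1,T2} -> T5 not in holders

Answer: no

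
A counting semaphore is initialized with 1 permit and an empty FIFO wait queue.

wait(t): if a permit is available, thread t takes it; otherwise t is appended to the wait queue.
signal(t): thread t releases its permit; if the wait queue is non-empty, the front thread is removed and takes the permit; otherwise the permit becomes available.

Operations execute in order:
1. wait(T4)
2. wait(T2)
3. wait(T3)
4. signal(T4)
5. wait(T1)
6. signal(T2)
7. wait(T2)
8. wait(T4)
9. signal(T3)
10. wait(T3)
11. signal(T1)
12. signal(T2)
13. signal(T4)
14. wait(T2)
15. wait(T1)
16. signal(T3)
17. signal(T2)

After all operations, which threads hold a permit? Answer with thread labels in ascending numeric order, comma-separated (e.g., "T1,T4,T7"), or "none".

Step 1: wait(T4) -> count=0 queue=[] holders={T4}
Step 2: wait(T2) -> count=0 queue=[T2] holders={T4}
Step 3: wait(T3) -> count=0 queue=[T2,T3] holders={T4}
Step 4: signal(T4) -> count=0 queue=[T3] holders={T2}
Step 5: wait(T1) -> count=0 queue=[T3,T1] holders={T2}
Step 6: signal(T2) -> count=0 queue=[T1] holders={T3}
Step 7: wait(T2) -> count=0 queue=[T1,T2] holders={T3}
Step 8: wait(T4) -> count=0 queue=[T1,T2,T4] holders={T3}
Step 9: signal(T3) -> count=0 queue=[T2,T4] holders={T1}
Step 10: wait(T3) -> count=0 queue=[T2,T4,T3] holders={T1}
Step 11: signal(T1) -> count=0 queue=[T4,T3] holders={T2}
Step 12: signal(T2) -> count=0 queue=[T3] holders={T4}
Step 13: signal(T4) -> count=0 queue=[] holders={T3}
Step 14: wait(T2) -> count=0 queue=[T2] holders={T3}
Step 15: wait(T1) -> count=0 queue=[T2,T1] holders={T3}
Step 16: signal(T3) -> count=0 queue=[T1] holders={T2}
Step 17: signal(T2) -> count=0 queue=[] holders={T1}
Final holders: T1

Answer: T1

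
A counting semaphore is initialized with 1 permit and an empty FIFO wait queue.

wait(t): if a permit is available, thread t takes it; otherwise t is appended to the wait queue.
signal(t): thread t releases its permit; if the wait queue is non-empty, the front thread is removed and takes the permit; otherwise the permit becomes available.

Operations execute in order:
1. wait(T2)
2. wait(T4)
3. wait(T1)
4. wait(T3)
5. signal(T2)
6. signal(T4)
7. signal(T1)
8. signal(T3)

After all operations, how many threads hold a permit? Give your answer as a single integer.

Step 1: wait(T2) -> count=0 queue=[] holders={T2}
Step 2: wait(T4) -> count=0 queue=[T4] holders={T2}
Step 3: wait(T1) -> count=0 queue=[T4,T1] holders={T2}
Step 4: wait(T3) -> count=0 queue=[T4,T1,T3] holders={T2}
Step 5: signal(T2) -> count=0 queue=[T1,T3] holders={T4}
Step 6: signal(T4) -> count=0 queue=[T3] holders={T1}
Step 7: signal(T1) -> count=0 queue=[] holders={T3}
Step 8: signal(T3) -> count=1 queue=[] holders={none}
Final holders: {none} -> 0 thread(s)

Answer: 0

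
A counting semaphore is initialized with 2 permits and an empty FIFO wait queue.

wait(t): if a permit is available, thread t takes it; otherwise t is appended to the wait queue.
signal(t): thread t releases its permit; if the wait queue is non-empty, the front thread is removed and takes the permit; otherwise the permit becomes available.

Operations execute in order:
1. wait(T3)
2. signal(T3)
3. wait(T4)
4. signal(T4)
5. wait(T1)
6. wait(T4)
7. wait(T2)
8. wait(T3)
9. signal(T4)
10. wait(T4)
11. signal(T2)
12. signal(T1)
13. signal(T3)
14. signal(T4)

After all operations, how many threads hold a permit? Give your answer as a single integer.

Step 1: wait(T3) -> count=1 queue=[] holders={T3}
Step 2: signal(T3) -> count=2 queue=[] holders={none}
Step 3: wait(T4) -> count=1 queue=[] holders={T4}
Step 4: signal(T4) -> count=2 queue=[] holders={none}
Step 5: wait(T1) -> count=1 queue=[] holders={T1}
Step 6: wait(T4) -> count=0 queue=[] holders={T1,T4}
Step 7: wait(T2) -> count=0 queue=[T2] holders={T1,T4}
Step 8: wait(T3) -> count=0 queue=[T2,T3] holders={T1,T4}
Step 9: signal(T4) -> count=0 queue=[T3] holders={T1,T2}
Step 10: wait(T4) -> count=0 queue=[T3,T4] holders={T1,T2}
Step 11: signal(T2) -> count=0 queue=[T4] holders={T1,T3}
Step 12: signal(T1) -> count=0 queue=[] holders={T3,T4}
Step 13: signal(T3) -> count=1 queue=[] holders={T4}
Step 14: signal(T4) -> count=2 queue=[] holders={none}
Final holders: {none} -> 0 thread(s)

Answer: 0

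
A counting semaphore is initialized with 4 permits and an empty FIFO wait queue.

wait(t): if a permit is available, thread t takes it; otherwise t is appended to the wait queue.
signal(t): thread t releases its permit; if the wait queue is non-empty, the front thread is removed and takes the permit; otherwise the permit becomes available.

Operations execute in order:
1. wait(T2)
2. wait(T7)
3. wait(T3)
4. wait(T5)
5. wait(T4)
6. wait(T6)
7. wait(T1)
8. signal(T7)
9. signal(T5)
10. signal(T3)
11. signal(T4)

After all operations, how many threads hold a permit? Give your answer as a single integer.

Answer: 3

Derivation:
Step 1: wait(T2) -> count=3 queue=[] holders={T2}
Step 2: wait(T7) -> count=2 queue=[] holders={T2,T7}
Step 3: wait(T3) -> count=1 queue=[] holders={T2,T3,T7}
Step 4: wait(T5) -> count=0 queue=[] holders={T2,T3,T5,T7}
Step 5: wait(T4) -> count=0 queue=[T4] holders={T2,T3,T5,T7}
Step 6: wait(T6) -> count=0 queue=[T4,T6] holders={T2,T3,T5,T7}
Step 7: wait(T1) -> count=0 queue=[T4,T6,T1] holders={T2,T3,T5,T7}
Step 8: signal(T7) -> count=0 queue=[T6,T1] holders={T2,T3,T4,T5}
Step 9: signal(T5) -> count=0 queue=[T1] holders={T2,T3,T4,T6}
Step 10: signal(T3) -> count=0 queue=[] holders={T1,T2,T4,T6}
Step 11: signal(T4) -> count=1 queue=[] holders={T1,T2,T6}
Final holders: {T1,T2,T6} -> 3 thread(s)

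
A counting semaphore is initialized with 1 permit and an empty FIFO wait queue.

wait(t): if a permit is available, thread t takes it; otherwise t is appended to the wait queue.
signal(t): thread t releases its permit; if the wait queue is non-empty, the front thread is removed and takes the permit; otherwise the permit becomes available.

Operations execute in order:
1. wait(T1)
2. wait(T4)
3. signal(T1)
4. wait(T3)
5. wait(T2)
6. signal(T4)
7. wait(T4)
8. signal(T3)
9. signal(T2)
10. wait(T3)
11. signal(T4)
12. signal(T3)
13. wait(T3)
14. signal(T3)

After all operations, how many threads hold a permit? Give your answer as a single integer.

Answer: 0

Derivation:
Step 1: wait(T1) -> count=0 queue=[] holders={T1}
Step 2: wait(T4) -> count=0 queue=[T4] holders={T1}
Step 3: signal(T1) -> count=0 queue=[] holders={T4}
Step 4: wait(T3) -> count=0 queue=[T3] holders={T4}
Step 5: wait(T2) -> count=0 queue=[T3,T2] holders={T4}
Step 6: signal(T4) -> count=0 queue=[T2] holders={T3}
Step 7: wait(T4) -> count=0 queue=[T2,T4] holders={T3}
Step 8: signal(T3) -> count=0 queue=[T4] holders={T2}
Step 9: signal(T2) -> count=0 queue=[] holders={T4}
Step 10: wait(T3) -> count=0 queue=[T3] holders={T4}
Step 11: signal(T4) -> count=0 queue=[] holders={T3}
Step 12: signal(T3) -> count=1 queue=[] holders={none}
Step 13: wait(T3) -> count=0 queue=[] holders={T3}
Step 14: signal(T3) -> count=1 queue=[] holders={none}
Final holders: {none} -> 0 thread(s)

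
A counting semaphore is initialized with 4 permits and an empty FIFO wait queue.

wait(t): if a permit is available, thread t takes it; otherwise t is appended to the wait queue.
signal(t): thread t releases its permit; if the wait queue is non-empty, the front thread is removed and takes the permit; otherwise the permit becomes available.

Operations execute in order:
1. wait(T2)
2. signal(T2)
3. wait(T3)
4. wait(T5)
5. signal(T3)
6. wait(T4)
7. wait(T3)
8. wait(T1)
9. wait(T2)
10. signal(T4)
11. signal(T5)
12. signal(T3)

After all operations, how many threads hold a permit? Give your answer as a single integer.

Answer: 2

Derivation:
Step 1: wait(T2) -> count=3 queue=[] holders={T2}
Step 2: signal(T2) -> count=4 queue=[] holders={none}
Step 3: wait(T3) -> count=3 queue=[] holders={T3}
Step 4: wait(T5) -> count=2 queue=[] holders={T3,T5}
Step 5: signal(T3) -> count=3 queue=[] holders={T5}
Step 6: wait(T4) -> count=2 queue=[] holders={T4,T5}
Step 7: wait(T3) -> count=1 queue=[] holders={T3,T4,T5}
Step 8: wait(T1) -> count=0 queue=[] holders={T1,T3,T4,T5}
Step 9: wait(T2) -> count=0 queue=[T2] holders={T1,T3,T4,T5}
Step 10: signal(T4) -> count=0 queue=[] holders={T1,T2,T3,T5}
Step 11: signal(T5) -> count=1 queue=[] holders={T1,T2,T3}
Step 12: signal(T3) -> count=2 queue=[] holders={T1,T2}
Final holders: {T1,T2} -> 2 thread(s)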